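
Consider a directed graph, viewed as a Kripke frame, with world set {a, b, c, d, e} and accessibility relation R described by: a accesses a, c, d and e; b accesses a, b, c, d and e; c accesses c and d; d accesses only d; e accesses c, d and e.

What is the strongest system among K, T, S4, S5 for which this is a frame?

S4

Reflexive (axiom T): yes — every world is R-related to itself.
Transitive (axiom 4): yes — every two-step R-path is closed by a direct edge.
Euclidean (axiom 5): no — a R c and a R e, but not c R e.
So F validates K, T, S4; S5 would additionally require R to be Euclidean. The strongest is S4.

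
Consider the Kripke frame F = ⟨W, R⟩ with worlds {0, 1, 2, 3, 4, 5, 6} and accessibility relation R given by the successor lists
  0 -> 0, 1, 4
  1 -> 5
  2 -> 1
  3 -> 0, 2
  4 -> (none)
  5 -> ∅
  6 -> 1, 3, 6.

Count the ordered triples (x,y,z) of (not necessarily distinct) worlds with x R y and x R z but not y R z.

Enumerating: (0,1,0), (0,1,1), (0,1,4), (0,4,0), (0,4,1), (0,4,4), (1,5,5), (2,1,1), (3,0,2), (3,2,0), (3,2,2), (6,1,1), (6,1,3), (6,1,6), (6,3,1), (6,3,3), (6,3,6).

17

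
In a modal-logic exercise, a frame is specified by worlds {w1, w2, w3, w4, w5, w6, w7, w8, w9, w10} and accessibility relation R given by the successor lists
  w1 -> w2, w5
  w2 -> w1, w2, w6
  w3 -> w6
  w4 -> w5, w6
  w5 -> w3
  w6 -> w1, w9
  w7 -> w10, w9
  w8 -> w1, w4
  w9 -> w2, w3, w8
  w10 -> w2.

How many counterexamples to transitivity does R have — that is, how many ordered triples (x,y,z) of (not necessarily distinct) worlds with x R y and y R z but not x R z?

Enumerating: (w1,w2,w1), (w1,w2,w6), (w1,w5,w3), (w10,w2,w1), (w10,w2,w6), (w2,w1,w5), (w2,w6,w9), (w3,w6,w1), (w3,w6,w9), (w4,w5,w3), (w4,w6,w1), (w4,w6,w9), … and 19 more.
Total: 31.

31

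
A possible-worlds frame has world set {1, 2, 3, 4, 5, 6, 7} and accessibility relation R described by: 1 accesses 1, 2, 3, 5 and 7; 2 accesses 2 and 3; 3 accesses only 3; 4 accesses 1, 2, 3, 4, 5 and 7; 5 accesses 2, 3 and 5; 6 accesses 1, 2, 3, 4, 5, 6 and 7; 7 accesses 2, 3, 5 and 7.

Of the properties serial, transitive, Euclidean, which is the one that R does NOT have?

Serial: yes — every world has a successor (e.g. 1 R 1).
Transitive: yes — every two-step R-path is closed by a direct edge.
Euclidean: no — 1 R 2 and 1 R 5, but not 2 R 5.
Only Euclidean fails.

Euclidean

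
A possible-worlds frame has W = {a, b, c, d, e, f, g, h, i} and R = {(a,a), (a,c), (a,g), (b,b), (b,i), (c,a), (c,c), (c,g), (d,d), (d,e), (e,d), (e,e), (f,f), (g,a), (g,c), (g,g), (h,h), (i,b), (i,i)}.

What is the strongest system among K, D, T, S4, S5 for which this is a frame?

Serial (axiom D): yes — every world has a successor (e.g. a R a).
Reflexive (axiom T): yes — every world is R-related to itself.
Transitive (axiom 4): yes — every two-step R-path is closed by a direct edge.
Euclidean (axiom 5): yes — any two successors of a common world are R-related.
So F validates K, D, T, S4, S5. The strongest is S5.

S5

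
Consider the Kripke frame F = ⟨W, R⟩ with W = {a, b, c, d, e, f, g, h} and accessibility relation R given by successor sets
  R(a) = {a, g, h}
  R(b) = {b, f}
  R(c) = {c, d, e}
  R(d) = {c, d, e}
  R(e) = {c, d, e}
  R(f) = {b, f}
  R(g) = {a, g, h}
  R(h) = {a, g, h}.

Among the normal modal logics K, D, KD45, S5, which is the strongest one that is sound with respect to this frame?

Serial (axiom D): yes — every world has a successor (e.g. a R a).
Euclidean (axiom 5): yes — any two successors of a common world are R-related.
Transitive (axiom 4): yes — every two-step R-path is closed by a direct edge.
Reflexive (axiom T): yes — every world is R-related to itself.
So F validates K, D, KD45, S5. The strongest is S5.

S5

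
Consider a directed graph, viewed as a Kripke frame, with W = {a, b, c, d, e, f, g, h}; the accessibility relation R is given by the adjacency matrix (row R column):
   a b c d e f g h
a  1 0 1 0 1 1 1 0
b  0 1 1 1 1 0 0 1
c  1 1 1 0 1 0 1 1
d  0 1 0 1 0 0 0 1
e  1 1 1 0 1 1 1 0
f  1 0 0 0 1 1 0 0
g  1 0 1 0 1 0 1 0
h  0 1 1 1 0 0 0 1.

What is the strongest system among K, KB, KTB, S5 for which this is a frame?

KTB

Symmetric (axiom B): yes — every pair in R has its reverse in R.
Reflexive (axiom T): yes — every world is R-related to itself.
Euclidean (axiom 5): no — a R c and a R f, but not c R f.
So F validates K, KB, KTB; S5 would additionally require R to be Euclidean. The strongest is KTB.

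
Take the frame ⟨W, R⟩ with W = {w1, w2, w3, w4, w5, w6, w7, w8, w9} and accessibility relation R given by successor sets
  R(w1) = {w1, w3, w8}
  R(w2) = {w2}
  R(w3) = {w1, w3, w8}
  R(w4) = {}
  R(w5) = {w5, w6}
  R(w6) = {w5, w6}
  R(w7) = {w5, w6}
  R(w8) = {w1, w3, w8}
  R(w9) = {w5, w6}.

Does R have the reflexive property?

Reflexive: no — w4 is not related to itself.

No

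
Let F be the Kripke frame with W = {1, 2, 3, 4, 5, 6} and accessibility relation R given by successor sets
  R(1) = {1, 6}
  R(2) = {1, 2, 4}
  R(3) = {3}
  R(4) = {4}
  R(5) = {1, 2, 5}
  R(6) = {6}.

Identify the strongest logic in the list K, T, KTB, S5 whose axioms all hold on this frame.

T

Reflexive (axiom T): yes — every world is R-related to itself.
Symmetric (axiom B): no — 1 R 6 but not 6 R 1.
Euclidean (axiom 5): no — 2 R 1 and 2 R 4, but not 1 R 4.
So F validates K, T; KTB would additionally require R to be symmetric. The strongest is T.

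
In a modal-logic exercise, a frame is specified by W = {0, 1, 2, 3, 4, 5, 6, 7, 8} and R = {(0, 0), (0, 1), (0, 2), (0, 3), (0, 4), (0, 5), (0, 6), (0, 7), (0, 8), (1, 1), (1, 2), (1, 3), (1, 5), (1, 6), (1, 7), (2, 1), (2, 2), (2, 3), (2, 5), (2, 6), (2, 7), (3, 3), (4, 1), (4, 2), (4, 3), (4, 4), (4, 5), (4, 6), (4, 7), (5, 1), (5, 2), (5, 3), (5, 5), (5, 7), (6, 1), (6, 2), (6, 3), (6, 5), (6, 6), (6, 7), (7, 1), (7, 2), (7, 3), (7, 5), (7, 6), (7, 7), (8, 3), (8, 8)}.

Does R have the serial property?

Serial: yes — every world has a successor (e.g. 0 R 0).

Yes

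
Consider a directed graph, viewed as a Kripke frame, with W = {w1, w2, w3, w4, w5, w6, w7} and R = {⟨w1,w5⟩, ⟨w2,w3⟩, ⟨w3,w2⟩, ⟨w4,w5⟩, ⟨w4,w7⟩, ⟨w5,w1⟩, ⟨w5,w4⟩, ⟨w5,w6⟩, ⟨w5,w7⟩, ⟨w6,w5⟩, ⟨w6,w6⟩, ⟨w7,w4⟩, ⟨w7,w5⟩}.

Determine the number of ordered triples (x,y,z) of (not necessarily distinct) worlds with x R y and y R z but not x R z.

21

Enumerating: (w1,w5,w1), (w1,w5,w4), (w1,w5,w6), (w1,w5,w7), (w2,w3,w2), (w3,w2,w3), (w4,w5,w1), (w4,w5,w4), (w4,w5,w6), (w4,w7,w4), (w5,w1,w5), (w5,w4,w5), … and 9 more.
Total: 21.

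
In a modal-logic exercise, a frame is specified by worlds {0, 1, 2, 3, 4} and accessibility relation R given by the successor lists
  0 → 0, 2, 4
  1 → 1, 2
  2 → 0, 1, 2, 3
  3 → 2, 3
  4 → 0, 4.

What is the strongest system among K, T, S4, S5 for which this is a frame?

T

Reflexive (axiom T): yes — every world is R-related to itself.
Transitive (axiom 4): no — 0 R 2 and 2 R 1, but not 0 R 1.
Euclidean (axiom 5): no — 0 R 2 and 0 R 4, but not 2 R 4.
So F validates K, T; S4 would additionally require R to be transitive. The strongest is T.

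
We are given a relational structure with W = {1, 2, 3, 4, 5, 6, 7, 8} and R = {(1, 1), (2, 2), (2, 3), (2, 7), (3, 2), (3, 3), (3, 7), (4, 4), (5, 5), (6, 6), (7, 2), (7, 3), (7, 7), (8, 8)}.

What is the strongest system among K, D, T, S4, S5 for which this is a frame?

Serial (axiom D): yes — every world has a successor (e.g. 1 R 1).
Reflexive (axiom T): yes — every world is R-related to itself.
Transitive (axiom 4): yes — every two-step R-path is closed by a direct edge.
Euclidean (axiom 5): yes — any two successors of a common world are R-related.
So F validates K, D, T, S4, S5. The strongest is S5.

S5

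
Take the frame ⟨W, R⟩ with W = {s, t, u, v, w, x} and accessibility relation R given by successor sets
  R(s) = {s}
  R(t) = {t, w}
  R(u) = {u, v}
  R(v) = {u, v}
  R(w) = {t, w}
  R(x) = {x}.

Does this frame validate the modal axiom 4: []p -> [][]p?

Yes

By correspondence theory, 4 is valid on a frame iff R is transitive.
Transitive: yes — every two-step R-path is closed by a direct edge.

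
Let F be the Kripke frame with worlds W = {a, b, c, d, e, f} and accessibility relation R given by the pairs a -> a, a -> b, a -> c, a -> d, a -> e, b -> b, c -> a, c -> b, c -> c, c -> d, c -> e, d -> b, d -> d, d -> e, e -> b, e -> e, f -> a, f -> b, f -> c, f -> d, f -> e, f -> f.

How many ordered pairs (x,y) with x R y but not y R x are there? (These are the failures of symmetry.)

14

Enumerating: (a,b), (a,d), (a,e), (c,b), (c,d), (c,e), (d,b), (d,e), (e,b), (f,a), (f,b), (f,c), (f,d), (f,e).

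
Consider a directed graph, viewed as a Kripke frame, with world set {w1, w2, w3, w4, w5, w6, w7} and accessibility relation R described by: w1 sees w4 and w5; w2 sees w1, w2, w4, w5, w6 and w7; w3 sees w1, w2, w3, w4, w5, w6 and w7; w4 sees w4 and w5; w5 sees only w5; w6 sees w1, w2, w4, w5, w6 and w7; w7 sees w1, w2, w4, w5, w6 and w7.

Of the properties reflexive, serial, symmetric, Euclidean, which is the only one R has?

serial

Reflexive: no — w1 is not related to itself.
Serial: yes — every world has a successor (e.g. w1 R w4).
Symmetric: no — w1 R w4 but not w4 R w1.
Euclidean: no — w1 R w5 and w1 R w4, but not w5 R w4.
Only serial holds.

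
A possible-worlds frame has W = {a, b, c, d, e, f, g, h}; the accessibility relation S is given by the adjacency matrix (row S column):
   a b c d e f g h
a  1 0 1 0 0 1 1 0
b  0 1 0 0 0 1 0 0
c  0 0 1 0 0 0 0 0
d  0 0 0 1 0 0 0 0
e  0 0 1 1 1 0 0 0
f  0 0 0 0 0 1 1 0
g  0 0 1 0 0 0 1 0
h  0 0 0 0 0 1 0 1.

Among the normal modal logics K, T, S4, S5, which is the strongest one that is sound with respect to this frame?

Reflexive (axiom T): yes — every world is S-related to itself.
Transitive (axiom 4): no — b S f and f S g, but not b S g.
Euclidean (axiom 5): no — a S c and a S f, but not c S f.
So F validates K, T; S4 would additionally require S to be transitive. The strongest is T.

T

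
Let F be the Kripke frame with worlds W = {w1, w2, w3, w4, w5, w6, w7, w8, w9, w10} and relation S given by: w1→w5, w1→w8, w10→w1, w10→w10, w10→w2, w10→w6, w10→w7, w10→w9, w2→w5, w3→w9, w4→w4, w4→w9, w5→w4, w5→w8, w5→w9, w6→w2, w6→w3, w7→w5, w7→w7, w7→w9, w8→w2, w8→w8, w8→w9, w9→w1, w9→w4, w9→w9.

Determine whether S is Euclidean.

No

Euclidean: no — w1 S w8 and w1 S w5, but not w8 S w5.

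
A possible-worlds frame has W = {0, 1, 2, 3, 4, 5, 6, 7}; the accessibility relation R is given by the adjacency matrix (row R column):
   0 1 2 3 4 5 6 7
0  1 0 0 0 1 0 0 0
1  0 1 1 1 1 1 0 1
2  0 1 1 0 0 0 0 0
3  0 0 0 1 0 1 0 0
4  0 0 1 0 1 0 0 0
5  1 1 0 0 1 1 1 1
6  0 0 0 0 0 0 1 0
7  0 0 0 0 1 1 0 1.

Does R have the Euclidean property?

No

Euclidean: no — 1 R 2 and 1 R 3, but not 2 R 3.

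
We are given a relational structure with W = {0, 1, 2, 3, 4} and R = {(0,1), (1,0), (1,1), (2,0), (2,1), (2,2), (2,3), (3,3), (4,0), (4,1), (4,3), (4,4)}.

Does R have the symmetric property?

No

Symmetric: no — 2 R 0 but not 0 R 2.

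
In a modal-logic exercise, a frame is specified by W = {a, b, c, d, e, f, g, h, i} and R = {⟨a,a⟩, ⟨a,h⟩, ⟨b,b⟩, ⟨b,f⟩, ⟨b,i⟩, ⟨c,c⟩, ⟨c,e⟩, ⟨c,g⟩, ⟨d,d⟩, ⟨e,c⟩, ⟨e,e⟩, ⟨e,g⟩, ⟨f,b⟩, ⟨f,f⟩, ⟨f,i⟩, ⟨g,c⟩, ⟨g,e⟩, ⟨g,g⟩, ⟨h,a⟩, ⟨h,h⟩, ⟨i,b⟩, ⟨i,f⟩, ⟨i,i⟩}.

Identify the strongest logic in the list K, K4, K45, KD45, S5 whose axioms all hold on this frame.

S5

Transitive (axiom 4): yes — every two-step R-path is closed by a direct edge.
Euclidean (axiom 5): yes — any two successors of a common world are R-related.
Serial (axiom D): yes — every world has a successor (e.g. a R a).
Reflexive (axiom T): yes — every world is R-related to itself.
So F validates K, K4, K45, KD45, S5. The strongest is S5.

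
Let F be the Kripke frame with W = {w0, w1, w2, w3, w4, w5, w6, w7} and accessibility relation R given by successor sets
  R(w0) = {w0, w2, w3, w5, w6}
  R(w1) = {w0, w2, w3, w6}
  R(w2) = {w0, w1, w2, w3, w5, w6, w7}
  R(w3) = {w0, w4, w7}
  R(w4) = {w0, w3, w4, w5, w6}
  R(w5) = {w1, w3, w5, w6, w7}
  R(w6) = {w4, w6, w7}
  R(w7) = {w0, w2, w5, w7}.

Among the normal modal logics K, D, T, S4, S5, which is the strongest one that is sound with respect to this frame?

D

Serial (axiom D): yes — every world has a successor (e.g. w0 R w0).
Reflexive (axiom T): no — w1 is not related to itself.
Transitive (axiom 4): no — w0 R w2 and w2 R w1, but not w0 R w1.
Euclidean (axiom 5): no — w0 R w3 and w0 R w2, but not w3 R w2.
So F validates K, D; T would additionally require R to be reflexive. The strongest is D.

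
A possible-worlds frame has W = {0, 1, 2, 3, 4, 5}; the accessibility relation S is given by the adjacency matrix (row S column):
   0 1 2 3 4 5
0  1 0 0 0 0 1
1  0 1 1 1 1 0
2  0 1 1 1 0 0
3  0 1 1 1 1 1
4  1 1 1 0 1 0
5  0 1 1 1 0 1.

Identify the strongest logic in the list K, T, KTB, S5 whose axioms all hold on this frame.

Reflexive (axiom T): yes — every world is S-related to itself.
Symmetric (axiom B): no — 0 S 5 but not 5 S 0.
Euclidean (axiom 5): no — 1 S 2 and 1 S 4, but not 2 S 4.
So F validates K, T; KTB would additionally require S to be symmetric. The strongest is T.

T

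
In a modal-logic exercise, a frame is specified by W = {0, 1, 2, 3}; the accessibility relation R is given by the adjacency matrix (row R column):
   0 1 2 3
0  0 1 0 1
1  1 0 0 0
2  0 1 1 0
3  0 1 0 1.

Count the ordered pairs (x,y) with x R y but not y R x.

3

Enumerating: (0,3), (2,1), (3,1).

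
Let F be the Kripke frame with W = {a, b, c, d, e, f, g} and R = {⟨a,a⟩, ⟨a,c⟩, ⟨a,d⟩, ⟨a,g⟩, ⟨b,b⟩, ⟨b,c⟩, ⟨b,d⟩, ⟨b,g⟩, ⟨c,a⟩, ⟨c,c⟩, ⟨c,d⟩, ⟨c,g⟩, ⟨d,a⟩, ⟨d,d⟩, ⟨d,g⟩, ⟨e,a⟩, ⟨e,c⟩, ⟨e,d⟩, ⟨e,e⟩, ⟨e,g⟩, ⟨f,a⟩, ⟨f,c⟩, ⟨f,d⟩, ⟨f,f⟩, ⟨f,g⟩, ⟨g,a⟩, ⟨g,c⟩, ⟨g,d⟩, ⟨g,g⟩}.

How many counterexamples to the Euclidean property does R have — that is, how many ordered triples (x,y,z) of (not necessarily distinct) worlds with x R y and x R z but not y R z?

17

Enumerating: (a,d,c), (b,c,b), (b,d,b), (b,d,c), (b,g,b), (c,d,c), (e,a,e), (e,c,e), (e,d,c), (e,d,e), (e,g,e), (f,a,f), (f,c,f), (f,d,c), (f,d,f), (f,g,f), (g,d,c).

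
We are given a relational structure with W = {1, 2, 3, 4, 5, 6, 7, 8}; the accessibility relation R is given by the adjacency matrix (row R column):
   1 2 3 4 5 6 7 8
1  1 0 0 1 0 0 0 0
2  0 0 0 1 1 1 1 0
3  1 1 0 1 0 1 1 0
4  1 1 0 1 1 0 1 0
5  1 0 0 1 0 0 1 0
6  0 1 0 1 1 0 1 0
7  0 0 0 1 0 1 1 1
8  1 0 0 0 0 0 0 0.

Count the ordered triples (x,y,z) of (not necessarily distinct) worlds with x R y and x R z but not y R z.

40

Enumerating: (2,4,6), (2,5,5), (2,5,6), (2,6,6), (2,7,5), (3,1,2), (3,1,6), (3,1,7), (3,2,1), (3,2,2), (3,4,6), (3,6,1), … and 28 more.
Total: 40.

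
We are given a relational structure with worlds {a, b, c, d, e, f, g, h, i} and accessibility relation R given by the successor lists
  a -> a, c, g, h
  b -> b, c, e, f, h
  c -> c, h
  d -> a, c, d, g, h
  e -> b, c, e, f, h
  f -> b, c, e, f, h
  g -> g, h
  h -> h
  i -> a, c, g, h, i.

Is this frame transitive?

Transitive: yes — every two-step R-path is closed by a direct edge.

Yes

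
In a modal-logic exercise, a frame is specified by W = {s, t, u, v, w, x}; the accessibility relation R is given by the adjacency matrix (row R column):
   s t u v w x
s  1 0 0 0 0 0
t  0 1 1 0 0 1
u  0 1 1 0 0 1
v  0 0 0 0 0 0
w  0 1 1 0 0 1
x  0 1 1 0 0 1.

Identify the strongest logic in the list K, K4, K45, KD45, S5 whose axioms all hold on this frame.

Transitive (axiom 4): yes — every two-step R-path is closed by a direct edge.
Euclidean (axiom 5): yes — any two successors of a common world are R-related.
Serial (axiom D): no — v has no R-successor.
Reflexive (axiom T): no — v is not related to itself.
So F validates K, K4, K45; KD45 would additionally require R to be serial. The strongest is K45.

K45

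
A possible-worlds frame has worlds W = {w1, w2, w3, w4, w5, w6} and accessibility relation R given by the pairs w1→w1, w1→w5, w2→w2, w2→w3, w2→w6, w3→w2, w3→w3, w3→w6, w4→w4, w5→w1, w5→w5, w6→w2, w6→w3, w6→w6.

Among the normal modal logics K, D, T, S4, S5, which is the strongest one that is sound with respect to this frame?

S5

Serial (axiom D): yes — every world has a successor (e.g. w1 R w1).
Reflexive (axiom T): yes — every world is R-related to itself.
Transitive (axiom 4): yes — every two-step R-path is closed by a direct edge.
Euclidean (axiom 5): yes — any two successors of a common world are R-related.
So F validates K, D, T, S4, S5. The strongest is S5.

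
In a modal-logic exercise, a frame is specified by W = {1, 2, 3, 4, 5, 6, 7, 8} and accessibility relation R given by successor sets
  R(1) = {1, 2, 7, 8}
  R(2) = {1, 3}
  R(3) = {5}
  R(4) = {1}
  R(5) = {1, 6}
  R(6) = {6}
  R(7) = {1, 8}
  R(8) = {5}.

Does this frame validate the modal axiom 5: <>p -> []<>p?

By correspondence theory, 5 is valid on a frame iff R is Euclidean.
Euclidean: no — 1 R 2 and 1 R 7, but not 2 R 7.

No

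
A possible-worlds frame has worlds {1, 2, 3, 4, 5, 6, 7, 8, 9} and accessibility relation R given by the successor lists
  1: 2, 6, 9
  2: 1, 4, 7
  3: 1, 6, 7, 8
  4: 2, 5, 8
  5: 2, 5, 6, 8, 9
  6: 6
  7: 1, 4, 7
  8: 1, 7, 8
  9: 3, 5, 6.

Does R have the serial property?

Serial: yes — every world has a successor (e.g. 1 R 2).

Yes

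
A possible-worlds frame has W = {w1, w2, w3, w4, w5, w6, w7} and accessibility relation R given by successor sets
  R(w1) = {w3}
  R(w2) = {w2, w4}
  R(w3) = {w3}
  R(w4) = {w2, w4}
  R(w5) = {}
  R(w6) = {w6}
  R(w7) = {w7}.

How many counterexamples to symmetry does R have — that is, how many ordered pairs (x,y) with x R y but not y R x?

Enumerating: (w1,w3).

1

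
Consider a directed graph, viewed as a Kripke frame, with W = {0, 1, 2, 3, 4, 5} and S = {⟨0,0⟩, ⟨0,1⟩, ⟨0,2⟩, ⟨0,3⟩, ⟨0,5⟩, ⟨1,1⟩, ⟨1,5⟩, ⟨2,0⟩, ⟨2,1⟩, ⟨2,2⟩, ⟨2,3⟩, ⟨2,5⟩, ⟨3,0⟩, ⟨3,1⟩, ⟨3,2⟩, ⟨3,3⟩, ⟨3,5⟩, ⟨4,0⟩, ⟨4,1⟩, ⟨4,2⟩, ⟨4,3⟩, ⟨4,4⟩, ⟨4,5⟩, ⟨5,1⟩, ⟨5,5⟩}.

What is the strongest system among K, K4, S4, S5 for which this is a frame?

S4

Transitive (axiom 4): yes — every two-step S-path is closed by a direct edge.
Reflexive (axiom T): yes — every world is S-related to itself.
Euclidean (axiom 5): no — 0 S 1 and 0 S 2, but not 1 S 2.
So F validates K, K4, S4; S5 would additionally require S to be Euclidean. The strongest is S4.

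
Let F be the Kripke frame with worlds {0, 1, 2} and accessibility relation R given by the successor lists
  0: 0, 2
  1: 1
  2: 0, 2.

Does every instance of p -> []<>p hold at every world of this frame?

By correspondence theory, B is valid on a frame iff R is symmetric.
Symmetric: yes — every pair in R has its reverse in R.

Yes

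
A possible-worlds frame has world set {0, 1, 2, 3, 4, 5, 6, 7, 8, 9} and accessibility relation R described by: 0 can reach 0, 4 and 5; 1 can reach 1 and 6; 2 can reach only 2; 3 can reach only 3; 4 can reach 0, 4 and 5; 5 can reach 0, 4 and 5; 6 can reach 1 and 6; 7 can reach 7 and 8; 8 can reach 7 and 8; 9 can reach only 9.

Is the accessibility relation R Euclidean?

Euclidean: yes — any two successors of a common world are R-related.

Yes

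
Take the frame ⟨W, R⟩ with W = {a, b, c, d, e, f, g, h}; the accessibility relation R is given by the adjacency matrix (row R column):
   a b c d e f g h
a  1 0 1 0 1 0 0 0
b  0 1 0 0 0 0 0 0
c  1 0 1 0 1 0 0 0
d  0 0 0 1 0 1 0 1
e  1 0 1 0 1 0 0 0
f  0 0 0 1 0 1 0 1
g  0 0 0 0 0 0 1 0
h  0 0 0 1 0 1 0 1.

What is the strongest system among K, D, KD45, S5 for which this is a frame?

Serial (axiom D): yes — every world has a successor (e.g. a R a).
Euclidean (axiom 5): yes — any two successors of a common world are R-related.
Transitive (axiom 4): yes — every two-step R-path is closed by a direct edge.
Reflexive (axiom T): yes — every world is R-related to itself.
So F validates K, D, KD45, S5. The strongest is S5.

S5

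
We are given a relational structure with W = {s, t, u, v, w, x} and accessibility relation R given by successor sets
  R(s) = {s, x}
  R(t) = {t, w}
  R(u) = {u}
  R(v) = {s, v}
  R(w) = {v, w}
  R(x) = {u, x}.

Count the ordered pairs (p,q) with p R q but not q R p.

5

Enumerating: (s,x), (t,w), (v,s), (w,v), (x,u).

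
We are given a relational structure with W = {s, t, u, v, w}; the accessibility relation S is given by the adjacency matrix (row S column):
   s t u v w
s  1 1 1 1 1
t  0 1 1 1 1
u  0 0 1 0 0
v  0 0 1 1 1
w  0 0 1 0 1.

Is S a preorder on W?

Yes

Reflexive: yes — every world is S-related to itself.
Transitive: yes — every two-step S-path is closed by a direct edge.
So S is a preorder.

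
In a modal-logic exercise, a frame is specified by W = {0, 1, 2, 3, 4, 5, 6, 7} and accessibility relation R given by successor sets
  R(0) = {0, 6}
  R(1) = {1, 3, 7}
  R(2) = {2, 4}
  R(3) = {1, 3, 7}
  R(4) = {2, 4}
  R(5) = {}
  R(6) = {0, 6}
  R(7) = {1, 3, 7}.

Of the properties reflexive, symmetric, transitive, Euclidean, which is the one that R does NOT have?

Reflexive: no — 5 is not related to itself.
Symmetric: yes — every pair in R has its reverse in R.
Transitive: yes — every two-step R-path is closed by a direct edge.
Euclidean: yes — any two successors of a common world are R-related.
Only reflexive fails.

reflexive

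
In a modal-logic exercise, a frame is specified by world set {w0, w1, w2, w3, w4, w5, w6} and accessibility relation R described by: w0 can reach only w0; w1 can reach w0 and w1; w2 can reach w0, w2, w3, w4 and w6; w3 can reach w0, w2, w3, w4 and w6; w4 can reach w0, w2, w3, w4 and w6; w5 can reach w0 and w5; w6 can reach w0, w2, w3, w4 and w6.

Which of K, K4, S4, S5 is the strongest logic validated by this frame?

Transitive (axiom 4): yes — every two-step R-path is closed by a direct edge.
Reflexive (axiom T): yes — every world is R-related to itself.
Euclidean (axiom 5): no — w2 R w0 and w2 R w3, but not w0 R w3.
So F validates K, K4, S4; S5 would additionally require R to be Euclidean. The strongest is S4.

S4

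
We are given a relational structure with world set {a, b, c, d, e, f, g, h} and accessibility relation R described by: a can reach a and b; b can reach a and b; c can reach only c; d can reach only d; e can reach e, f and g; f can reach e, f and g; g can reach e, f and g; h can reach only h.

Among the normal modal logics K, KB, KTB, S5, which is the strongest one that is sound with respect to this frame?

S5

Symmetric (axiom B): yes — every pair in R has its reverse in R.
Reflexive (axiom T): yes — every world is R-related to itself.
Euclidean (axiom 5): yes — any two successors of a common world are R-related.
So F validates K, KB, KTB, S5. The strongest is S5.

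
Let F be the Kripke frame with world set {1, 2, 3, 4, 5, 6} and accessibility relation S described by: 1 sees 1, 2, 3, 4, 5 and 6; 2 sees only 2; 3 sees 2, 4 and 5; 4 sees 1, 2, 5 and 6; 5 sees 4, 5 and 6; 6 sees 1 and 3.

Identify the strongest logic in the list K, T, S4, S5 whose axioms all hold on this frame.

K

Reflexive (axiom T): no — 3 is not related to itself.
Transitive (axiom 4): no — 3 S 4 and 4 S 1, but not 3 S 1.
Euclidean (axiom 5): no — 1 S 2 and 1 S 3, but not 2 S 3.
So F validates K; T would additionally require S to be reflexive. The strongest is K.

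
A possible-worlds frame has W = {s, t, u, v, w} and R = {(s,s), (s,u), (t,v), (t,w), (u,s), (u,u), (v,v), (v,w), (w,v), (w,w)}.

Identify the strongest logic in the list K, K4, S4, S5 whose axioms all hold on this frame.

Transitive (axiom 4): yes — every two-step R-path is closed by a direct edge.
Reflexive (axiom T): no — t is not related to itself.
Euclidean (axiom 5): yes — any two successors of a common world are R-related.
So F validates K, K4; S4 would additionally require R to be reflexive. The strongest is K4.

K4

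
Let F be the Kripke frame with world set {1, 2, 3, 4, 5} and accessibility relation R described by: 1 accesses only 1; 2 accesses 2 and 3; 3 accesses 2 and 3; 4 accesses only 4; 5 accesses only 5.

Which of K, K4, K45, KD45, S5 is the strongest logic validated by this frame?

S5

Transitive (axiom 4): yes — every two-step R-path is closed by a direct edge.
Euclidean (axiom 5): yes — any two successors of a common world are R-related.
Serial (axiom D): yes — every world has a successor (e.g. 1 R 1).
Reflexive (axiom T): yes — every world is R-related to itself.
So F validates K, K4, K45, KD45, S5. The strongest is S5.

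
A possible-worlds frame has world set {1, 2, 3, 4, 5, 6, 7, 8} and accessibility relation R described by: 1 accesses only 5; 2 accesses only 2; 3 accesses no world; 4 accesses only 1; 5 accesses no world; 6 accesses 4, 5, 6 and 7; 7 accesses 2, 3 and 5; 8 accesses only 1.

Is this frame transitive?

No

Transitive: no — 4 R 1 and 1 R 5, but not 4 R 5.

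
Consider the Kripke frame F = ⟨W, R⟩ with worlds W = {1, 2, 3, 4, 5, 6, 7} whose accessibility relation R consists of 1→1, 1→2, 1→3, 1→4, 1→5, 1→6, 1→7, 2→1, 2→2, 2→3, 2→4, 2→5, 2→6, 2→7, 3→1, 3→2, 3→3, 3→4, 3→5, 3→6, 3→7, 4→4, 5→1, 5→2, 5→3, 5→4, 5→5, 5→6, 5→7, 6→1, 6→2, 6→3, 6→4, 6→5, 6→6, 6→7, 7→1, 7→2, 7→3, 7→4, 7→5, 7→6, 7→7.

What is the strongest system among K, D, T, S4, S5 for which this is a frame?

Serial (axiom D): yes — every world has a successor (e.g. 1 R 1).
Reflexive (axiom T): yes — every world is R-related to itself.
Transitive (axiom 4): yes — every two-step R-path is closed by a direct edge.
Euclidean (axiom 5): no — 1 R 4 and 1 R 2, but not 4 R 2.
So F validates K, D, T, S4; S5 would additionally require R to be Euclidean. The strongest is S4.

S4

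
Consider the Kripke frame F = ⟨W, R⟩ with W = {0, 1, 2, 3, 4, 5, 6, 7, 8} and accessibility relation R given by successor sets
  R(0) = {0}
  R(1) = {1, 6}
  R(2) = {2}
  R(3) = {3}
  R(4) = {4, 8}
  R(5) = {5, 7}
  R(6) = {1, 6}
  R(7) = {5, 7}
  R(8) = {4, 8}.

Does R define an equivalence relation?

Yes

Reflexive: yes — every world is R-related to itself.
Symmetric: yes — every pair in R has its reverse in R.
Transitive: yes — every two-step R-path is closed by a direct edge.
So R is an equivalence relation.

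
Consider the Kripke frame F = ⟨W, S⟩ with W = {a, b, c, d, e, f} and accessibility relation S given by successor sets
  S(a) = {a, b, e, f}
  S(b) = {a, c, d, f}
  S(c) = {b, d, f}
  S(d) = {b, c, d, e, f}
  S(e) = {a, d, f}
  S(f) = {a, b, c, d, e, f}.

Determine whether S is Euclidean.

No

Euclidean: no — a S b and a S e, but not b S e.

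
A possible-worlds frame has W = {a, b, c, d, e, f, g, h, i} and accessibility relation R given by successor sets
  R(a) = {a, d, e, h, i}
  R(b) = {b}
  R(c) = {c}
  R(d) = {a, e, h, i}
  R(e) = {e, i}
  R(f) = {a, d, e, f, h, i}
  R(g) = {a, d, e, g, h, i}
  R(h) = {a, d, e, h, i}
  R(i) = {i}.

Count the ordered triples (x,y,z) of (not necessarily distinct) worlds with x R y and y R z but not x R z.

2

Enumerating: (d,a,d), (d,h,d).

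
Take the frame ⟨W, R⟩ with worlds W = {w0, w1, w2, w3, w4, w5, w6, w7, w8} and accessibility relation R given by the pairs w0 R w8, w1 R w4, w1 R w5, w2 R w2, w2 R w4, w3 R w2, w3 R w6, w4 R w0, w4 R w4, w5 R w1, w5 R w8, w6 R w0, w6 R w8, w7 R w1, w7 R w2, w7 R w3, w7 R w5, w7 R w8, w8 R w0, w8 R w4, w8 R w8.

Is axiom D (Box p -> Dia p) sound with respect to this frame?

Axiom D corresponds to the accessibility relation being serial.
Serial: yes — every world has a successor (e.g. w0 R w8).

Yes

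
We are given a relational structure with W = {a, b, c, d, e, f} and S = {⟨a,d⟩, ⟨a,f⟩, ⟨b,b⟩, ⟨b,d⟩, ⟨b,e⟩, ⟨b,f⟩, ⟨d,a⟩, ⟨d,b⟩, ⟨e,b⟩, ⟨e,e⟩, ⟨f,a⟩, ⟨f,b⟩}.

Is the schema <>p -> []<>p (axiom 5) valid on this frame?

The schema 5 characterises exactly the Euclidean frames.
Euclidean: no — a S d and a S f, but not d S f.

No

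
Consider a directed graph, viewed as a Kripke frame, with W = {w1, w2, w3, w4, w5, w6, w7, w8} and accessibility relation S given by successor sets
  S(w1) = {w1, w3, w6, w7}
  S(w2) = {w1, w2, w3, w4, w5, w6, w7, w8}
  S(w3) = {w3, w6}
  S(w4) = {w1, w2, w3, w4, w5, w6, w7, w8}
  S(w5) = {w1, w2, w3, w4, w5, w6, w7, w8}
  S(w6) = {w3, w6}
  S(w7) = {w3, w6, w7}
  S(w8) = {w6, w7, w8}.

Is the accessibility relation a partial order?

No

Reflexive: yes — every world is S-related to itself.
Transitive: no — w8 S w6 and w6 S w3, but not w8 S w3.
Antisymmetric: no — w2 S w4 and w4 S w2 with w2 ≠ w4.
So S is not a partial order.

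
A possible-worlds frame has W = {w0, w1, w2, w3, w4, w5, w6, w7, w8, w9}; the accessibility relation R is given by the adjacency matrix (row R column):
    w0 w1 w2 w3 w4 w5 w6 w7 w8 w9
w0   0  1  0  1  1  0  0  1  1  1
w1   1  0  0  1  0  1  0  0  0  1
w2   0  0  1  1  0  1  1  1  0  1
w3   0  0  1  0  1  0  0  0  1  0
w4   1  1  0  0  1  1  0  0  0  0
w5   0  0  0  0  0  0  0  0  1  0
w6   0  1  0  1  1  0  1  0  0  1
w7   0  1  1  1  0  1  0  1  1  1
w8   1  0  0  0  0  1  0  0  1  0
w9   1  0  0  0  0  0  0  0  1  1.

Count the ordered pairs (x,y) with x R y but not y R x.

Enumerating: (w0,w3), (w0,w7), (w1,w3), (w1,w5), (w1,w9), (w2,w5), (w2,w6), (w2,w9), (w3,w4), (w3,w8), (w4,w1), (w4,w5), … and 10 more.
Total: 22.

22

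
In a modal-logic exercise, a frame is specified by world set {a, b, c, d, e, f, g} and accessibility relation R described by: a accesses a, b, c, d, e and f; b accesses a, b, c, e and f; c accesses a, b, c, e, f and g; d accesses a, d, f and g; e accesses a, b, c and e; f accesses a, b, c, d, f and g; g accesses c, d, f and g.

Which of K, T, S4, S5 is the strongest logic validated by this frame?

Reflexive (axiom T): yes — every world is R-related to itself.
Transitive (axiom 4): no — a R c and c R g, but not a R g.
Euclidean (axiom 5): no — a R b and a R d, but not b R d.
So F validates K, T; S4 would additionally require R to be transitive. The strongest is T.

T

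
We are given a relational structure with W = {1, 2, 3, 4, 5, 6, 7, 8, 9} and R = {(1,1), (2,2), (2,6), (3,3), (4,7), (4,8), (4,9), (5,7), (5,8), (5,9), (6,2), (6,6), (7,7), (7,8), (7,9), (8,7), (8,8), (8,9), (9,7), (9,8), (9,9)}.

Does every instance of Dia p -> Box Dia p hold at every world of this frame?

Yes

Axiom 5 corresponds to the accessibility relation being Euclidean.
Euclidean: yes — any two successors of a common world are R-related.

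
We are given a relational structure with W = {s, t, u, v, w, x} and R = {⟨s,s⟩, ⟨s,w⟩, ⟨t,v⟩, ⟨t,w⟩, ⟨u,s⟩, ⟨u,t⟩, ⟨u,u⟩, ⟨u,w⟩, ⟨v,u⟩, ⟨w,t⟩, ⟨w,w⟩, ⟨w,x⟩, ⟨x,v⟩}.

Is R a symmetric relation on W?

Symmetric: no — s R w but not w R s.

No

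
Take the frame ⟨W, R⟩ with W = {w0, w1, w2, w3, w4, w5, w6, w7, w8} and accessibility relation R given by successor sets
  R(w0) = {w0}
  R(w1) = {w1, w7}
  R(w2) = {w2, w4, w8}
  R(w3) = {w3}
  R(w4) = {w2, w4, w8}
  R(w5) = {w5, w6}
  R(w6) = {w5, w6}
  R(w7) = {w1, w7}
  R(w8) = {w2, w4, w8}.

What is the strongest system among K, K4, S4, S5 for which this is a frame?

S5

Transitive (axiom 4): yes — every two-step R-path is closed by a direct edge.
Reflexive (axiom T): yes — every world is R-related to itself.
Euclidean (axiom 5): yes — any two successors of a common world are R-related.
So F validates K, K4, S4, S5. The strongest is S5.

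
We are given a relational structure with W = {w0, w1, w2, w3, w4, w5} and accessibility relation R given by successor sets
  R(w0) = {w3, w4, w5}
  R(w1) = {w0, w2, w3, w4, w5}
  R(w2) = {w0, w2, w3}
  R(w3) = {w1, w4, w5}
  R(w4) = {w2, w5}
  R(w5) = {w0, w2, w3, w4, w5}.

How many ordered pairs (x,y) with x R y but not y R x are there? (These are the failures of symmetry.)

Enumerating: (w0,w3), (w0,w4), (w1,w0), (w1,w2), (w1,w4), (w1,w5), (w2,w0), (w2,w3), (w3,w4), (w4,w2), (w5,w2).

11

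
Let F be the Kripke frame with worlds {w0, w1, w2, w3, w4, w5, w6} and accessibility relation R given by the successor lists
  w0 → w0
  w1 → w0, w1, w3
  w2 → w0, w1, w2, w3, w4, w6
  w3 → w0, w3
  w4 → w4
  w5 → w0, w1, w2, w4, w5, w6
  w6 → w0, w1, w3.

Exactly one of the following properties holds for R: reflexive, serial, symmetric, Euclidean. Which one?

serial

Reflexive: no — w6 is not related to itself.
Serial: yes — every world has a successor (e.g. w0 R w0).
Symmetric: no — w1 R w0 but not w0 R w1.
Euclidean: no — w1 R w0 and w1 R w3, but not w0 R w3.
Only serial holds.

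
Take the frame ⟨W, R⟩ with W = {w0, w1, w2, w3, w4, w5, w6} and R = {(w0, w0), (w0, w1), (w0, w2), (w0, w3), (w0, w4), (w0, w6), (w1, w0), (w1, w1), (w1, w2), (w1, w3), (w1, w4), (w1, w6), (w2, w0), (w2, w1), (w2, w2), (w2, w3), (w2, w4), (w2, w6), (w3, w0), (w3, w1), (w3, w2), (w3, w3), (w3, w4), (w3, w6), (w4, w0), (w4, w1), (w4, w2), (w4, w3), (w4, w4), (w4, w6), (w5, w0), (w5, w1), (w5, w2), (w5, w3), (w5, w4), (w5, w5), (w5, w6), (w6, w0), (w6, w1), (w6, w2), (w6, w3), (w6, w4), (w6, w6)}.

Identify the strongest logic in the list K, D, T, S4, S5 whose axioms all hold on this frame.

Serial (axiom D): yes — every world has a successor (e.g. w0 R w0).
Reflexive (axiom T): yes — every world is R-related to itself.
Transitive (axiom 4): yes — every two-step R-path is closed by a direct edge.
Euclidean (axiom 5): no — w5 R w0 and w5 R w5, but not w0 R w5.
So F validates K, D, T, S4; S5 would additionally require R to be Euclidean. The strongest is S4.

S4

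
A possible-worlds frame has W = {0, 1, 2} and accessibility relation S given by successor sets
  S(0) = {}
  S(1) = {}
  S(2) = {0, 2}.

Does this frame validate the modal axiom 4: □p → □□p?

Yes

The schema 4 characterises exactly the transitive frames.
Transitive: yes — every two-step S-path is closed by a direct edge.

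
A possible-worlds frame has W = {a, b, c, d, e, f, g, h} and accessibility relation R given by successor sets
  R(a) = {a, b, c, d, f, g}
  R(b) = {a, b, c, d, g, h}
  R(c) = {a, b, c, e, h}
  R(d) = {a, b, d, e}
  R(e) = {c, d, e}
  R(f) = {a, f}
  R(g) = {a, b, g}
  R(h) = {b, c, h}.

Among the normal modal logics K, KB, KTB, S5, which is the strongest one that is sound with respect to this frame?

KTB

Symmetric (axiom B): yes — every pair in R has its reverse in R.
Reflexive (axiom T): yes — every world is R-related to itself.
Euclidean (axiom 5): no — a R b and a R f, but not b R f.
So F validates K, KB, KTB; S5 would additionally require R to be Euclidean. The strongest is KTB.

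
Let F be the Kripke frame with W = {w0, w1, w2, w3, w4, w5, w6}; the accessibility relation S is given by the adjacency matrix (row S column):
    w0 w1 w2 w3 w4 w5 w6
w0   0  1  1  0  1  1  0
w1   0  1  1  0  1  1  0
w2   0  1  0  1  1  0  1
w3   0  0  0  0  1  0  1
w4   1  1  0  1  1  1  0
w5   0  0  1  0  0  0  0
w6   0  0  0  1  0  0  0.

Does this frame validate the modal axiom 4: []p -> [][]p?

The schema 4 characterises exactly the transitive frames.
Transitive: no — w0 S w2 and w2 S w3, but not w0 S w3.

No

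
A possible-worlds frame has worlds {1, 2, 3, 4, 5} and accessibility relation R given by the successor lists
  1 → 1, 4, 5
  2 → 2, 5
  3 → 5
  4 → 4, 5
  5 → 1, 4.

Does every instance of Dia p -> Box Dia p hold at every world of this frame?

Axiom 5 corresponds to the accessibility relation being Euclidean.
Euclidean: no — 5 R 4 and 5 R 1, but not 4 R 1.

No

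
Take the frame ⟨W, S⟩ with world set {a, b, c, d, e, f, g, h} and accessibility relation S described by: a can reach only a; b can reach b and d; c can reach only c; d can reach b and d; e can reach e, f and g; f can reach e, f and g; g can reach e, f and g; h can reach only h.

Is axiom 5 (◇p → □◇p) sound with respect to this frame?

Yes

By correspondence theory, 5 is valid on a frame iff S is Euclidean.
Euclidean: yes — any two successors of a common world are S-related.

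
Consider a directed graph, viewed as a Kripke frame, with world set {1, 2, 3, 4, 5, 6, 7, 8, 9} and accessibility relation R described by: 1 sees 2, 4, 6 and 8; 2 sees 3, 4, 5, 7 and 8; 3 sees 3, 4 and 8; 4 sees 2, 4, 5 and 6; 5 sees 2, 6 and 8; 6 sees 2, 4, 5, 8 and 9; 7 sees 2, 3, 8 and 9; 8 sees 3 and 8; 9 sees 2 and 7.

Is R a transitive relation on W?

Transitive: no — 1 R 2 and 2 R 3, but not 1 R 3.

No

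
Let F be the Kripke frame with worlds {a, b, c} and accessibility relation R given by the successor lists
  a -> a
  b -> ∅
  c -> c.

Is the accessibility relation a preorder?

No

Reflexive: no — b is not related to itself.
Transitive: yes — every two-step R-path is closed by a direct edge.
So R is not a preorder.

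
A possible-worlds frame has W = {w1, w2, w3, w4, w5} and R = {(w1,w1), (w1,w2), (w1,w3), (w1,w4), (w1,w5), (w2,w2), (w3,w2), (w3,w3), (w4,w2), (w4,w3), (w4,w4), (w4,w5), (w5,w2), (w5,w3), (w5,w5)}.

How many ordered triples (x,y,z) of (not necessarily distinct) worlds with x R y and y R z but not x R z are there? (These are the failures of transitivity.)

0

R is transitive; there are no such tuples.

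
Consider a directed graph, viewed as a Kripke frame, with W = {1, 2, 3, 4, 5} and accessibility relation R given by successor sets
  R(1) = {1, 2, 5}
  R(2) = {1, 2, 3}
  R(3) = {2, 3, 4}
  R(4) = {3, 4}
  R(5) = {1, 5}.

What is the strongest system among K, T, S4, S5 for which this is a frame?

Reflexive (axiom T): yes — every world is R-related to itself.
Transitive (axiom 4): no — 1 R 2 and 2 R 3, but not 1 R 3.
Euclidean (axiom 5): no — 1 R 2 and 1 R 5, but not 2 R 5.
So F validates K, T; S4 would additionally require R to be transitive. The strongest is T.

T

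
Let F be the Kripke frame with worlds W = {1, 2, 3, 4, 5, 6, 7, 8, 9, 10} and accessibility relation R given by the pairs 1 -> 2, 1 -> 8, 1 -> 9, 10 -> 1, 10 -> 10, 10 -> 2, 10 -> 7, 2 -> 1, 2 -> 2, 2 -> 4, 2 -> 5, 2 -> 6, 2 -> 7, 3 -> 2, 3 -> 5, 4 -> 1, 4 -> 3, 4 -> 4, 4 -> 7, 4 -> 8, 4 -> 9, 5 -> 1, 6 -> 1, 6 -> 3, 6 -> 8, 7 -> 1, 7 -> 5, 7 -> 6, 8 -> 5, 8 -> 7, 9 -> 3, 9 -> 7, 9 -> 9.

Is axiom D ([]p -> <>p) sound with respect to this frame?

By correspondence theory, D is valid on a frame iff R is serial.
Serial: yes — every world has a successor (e.g. 1 R 2).

Yes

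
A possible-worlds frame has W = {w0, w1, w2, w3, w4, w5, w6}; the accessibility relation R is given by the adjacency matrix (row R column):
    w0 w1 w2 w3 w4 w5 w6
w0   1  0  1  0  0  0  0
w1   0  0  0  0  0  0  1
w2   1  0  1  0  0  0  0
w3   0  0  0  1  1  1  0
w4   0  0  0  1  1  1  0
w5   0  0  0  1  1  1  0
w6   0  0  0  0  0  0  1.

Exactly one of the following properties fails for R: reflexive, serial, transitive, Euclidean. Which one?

reflexive

Reflexive: no — w1 is not related to itself.
Serial: yes — every world has a successor (e.g. w0 R w0).
Transitive: yes — every two-step R-path is closed by a direct edge.
Euclidean: yes — any two successors of a common world are R-related.
Only reflexive fails.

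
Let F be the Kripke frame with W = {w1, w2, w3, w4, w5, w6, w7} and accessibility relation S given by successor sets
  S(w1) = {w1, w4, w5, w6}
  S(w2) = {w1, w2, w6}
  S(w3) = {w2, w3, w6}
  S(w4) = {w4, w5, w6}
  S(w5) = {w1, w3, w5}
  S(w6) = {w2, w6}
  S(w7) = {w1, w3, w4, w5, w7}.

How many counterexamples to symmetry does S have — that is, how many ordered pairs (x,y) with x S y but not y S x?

12

Enumerating: (w1,w4), (w1,w6), (w2,w1), (w3,w2), (w3,w6), (w4,w5), (w4,w6), (w5,w3), (w7,w1), (w7,w3), (w7,w4), (w7,w5).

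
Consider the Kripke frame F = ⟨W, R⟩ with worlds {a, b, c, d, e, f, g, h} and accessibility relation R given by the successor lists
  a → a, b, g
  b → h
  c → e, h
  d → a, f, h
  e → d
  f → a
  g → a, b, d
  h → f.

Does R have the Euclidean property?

Euclidean: no — a R b and a R g, but not b R g.

No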